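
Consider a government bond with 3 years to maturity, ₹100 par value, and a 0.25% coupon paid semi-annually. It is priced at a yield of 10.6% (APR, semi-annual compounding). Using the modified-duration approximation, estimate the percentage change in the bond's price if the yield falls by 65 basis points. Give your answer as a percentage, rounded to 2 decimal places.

+1.84%

Periodic yield y = 0.053. Modified duration first:
  t   CF        PV=CF/(1+0.053)^t    t·PV
  1        0.125         0.1187         0.1187
  2        0.125         0.1127         0.2255
  3        0.125         0.1071         0.3212
  4        0.125         0.1017         0.4067
  5        0.125         0.0966         0.4828
  6      100.125        73.4467       440.6802
  Σ                     73.9834       442.2350
P = 73.9834; D_Mac = 5.97749 half-year periods = 2.98874 yrs; D_mod = 2.98874/(1+0.053) = 2.83831 yrs.
ΔP/P ≈ -D_mod · Δy = -2.83831 × (-0.0065) = +0.018449 = +1.8449%.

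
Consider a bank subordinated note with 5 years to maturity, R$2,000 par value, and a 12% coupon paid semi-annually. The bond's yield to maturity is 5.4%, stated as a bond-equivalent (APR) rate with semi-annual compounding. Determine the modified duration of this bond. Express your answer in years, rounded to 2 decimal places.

Periodic yield y = 0.027. First find Macaulay duration:
  t   CF        PV=CF/(1+0.027)^t    t·PV
  1       120.00       116.8452       116.8452
  2       120.00       113.7733       227.5466
  3       120.00       110.7822       332.3465
  4       120.00       107.8697       431.4788
  5       120.00       105.0338       525.1689
  6       120.00       102.2724       613.6346
  7       120.00        99.5837       697.0857
  8       120.00        96.9656       775.7248
  9       120.00        94.4164       849.7472
  10    2,120.00     1,624.1698    16,241.6978
  Σ                  2,571.7120    20,811.2762
P = 2,571.7120; Macaulay duration = 20,811.2762 / 2,571.7120 = 8.09238 half-year periods = 4.04619 years.
Modified duration = D_Mac / (1 + y) = 4.04619 / 1.027 = 3.93982 years.

3.94 years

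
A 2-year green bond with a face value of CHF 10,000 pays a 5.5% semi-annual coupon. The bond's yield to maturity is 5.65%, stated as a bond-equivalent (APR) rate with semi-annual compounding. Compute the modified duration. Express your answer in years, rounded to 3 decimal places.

1.868 years

Periodic yield y = 0.02825. First find Macaulay duration:
  t   CF        PV=CF/(1+0.02825)^t    t·PV
  1       275.00       267.4447       267.4447
  2       275.00       260.0969       520.1939
  3       275.00       252.9511       758.8532
  4    10,275.00     9,191.5120    36,766.0479
  Σ                  9,972.0047    38,312.5398
P = 9,972.0047; Macaulay duration = 38,312.5398 / 9,972.0047 = 3.84201 half-year periods = 1.92100 years.
Modified duration = D_Mac / (1 + y) = 1.92100 / 1.02825 = 1.86823 years.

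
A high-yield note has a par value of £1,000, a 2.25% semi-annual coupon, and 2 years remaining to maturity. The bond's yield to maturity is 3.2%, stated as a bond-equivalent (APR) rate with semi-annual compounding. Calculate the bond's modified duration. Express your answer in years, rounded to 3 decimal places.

1.936 years

Periodic yield y = 0.016. First find Macaulay duration:
  t   CF        PV=CF/(1+0.016)^t    t·PV
  1        11.25        11.0728        11.0728
  2        11.25        10.8985        21.7969
  3        11.25        10.7268        32.1805
  4     1,011.25       949.0382     3,796.1529
  Σ                    981.7363     3,861.2031
P = 981.7363; Macaulay duration = 3,861.2031 / 981.7363 = 3.93303 half-year periods = 1.96652 years.
Modified duration = D_Mac / (1 + y) = 1.96652 / 1.016 = 1.93555 years.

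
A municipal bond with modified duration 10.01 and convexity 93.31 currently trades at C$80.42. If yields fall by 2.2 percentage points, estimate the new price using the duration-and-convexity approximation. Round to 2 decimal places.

C$99.95

Duration effect: -D_mod·Δy = -10.01 × (-0.022) = +0.220220
Convexity effect: ½·C·(Δy)² = 0.5 × 93.31 × (-0.022)² = +0.02258102
ΔP/P ≈ +0.220220 + 0.02258102 = +0.24280102
New price ≈ 80.42 × (1 + 0.24280102) = 99.9460580284.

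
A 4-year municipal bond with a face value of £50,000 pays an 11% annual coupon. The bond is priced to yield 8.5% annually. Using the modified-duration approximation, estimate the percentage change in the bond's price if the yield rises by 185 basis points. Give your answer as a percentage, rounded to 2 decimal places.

Periodic yield y = 0.085. Modified duration first:
  t   CF        PV=CF/(1+0.085)^t    t·PV
  1     5,500.00     5,069.1244     5,069.1244
  2     5,500.00     4,672.0041     9,344.0082
  3     5,500.00     4,305.9945    12,917.9836
  4    55,500.00    40,047.3728   160,189.4911
  Σ                 54,094.4958   187,520.6073
P = 54,094.4958; D_Mac = 3.46654 yrs; D_mod = 3.46654/(1+0.085) = 3.19497 yrs.
ΔP/P ≈ -D_mod · Δy = -3.19497 × (+0.0185) = -0.059107 = -5.9107%.

-5.91%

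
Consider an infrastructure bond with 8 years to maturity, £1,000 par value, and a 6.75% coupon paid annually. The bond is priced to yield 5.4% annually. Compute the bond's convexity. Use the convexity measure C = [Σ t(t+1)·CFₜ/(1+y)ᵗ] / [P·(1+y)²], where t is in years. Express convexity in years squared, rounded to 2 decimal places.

48.89

With y = 0.054:
  t   CF        PV=CF/(1+0.054)^t    t·PV        t(t+1)·PV
  1        67.50        64.0417        64.0417         128.0835
  2        67.50        60.7607       121.5213         364.5640
  3        67.50        57.6477       172.9431         691.7723
  4        67.50        54.6942       218.7768       1,093.8841
  5        67.50        51.8920       259.4602       1,556.7611
  6        67.50        49.2334       295.4006       2,067.8041
  7        67.50        46.7110       326.9772       2,615.8180
  8     1,067.50       700.8789     5,607.0313      50,463.2821
  Σ                  1,085.8597     7,066.1524      58,981.9693
P = 1,085.8597.
Convexity = Σ t(t+1)·PV / [P·(1+y)²] = 58,981.9693 / (1,085.8597 × 1.110916) = 48.89498.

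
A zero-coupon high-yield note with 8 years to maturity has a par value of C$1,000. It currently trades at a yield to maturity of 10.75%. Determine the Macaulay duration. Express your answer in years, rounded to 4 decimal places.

A zero-coupon bond has a single cash flow at maturity, so its Macaulay duration equals its maturity: 8 years.

8.0000 years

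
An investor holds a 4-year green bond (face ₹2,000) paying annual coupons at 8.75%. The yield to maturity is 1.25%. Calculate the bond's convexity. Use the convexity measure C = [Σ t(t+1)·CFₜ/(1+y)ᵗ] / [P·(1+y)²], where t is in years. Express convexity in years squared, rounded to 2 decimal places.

With y = 0.0125:
  t   CF        PV=CF/(1+0.0125)^t    t·PV        t(t+1)·PV
  1       175.00       172.8395       172.8395         345.6790
  2       175.00       170.7057       341.4114       1,024.2341
  3       175.00       168.5982       505.7946       2,023.1785
  4     2,175.00     2,069.5653     8,278.2612      41,391.3060
  Σ                  2,581.7087     9,298.3067      44,784.3976
P = 2,581.7087.
Convexity = Σ t(t+1)·PV / [P·(1+y)²] = 44,784.3976 / (2,581.7087 × 1.025156) = 16.92113.

16.92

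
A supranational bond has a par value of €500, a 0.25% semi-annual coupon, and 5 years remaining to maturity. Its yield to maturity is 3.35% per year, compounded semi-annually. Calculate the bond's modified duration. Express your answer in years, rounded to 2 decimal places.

4.89 years

Periodic yield y = 0.01675. First find Macaulay duration:
  t   CF        PV=CF/(1+0.01675)^t    t·PV
  1        0.625         0.6147         0.6147
  2        0.625         0.6046         1.2092
  3        0.625         0.5946         1.7839
  4        0.625         0.5848         2.3393
  5        0.625         0.5752         2.8759
  6        0.625         0.5657         3.3943
  7        0.625         0.5564         3.8947
  8        0.625         0.5472         4.3778
  9        0.625         0.5382         4.8439
  10     500.625       424.0048     4,240.0475
  Σ                    429.1862     4,265.3812
P = 429.1862; Macaulay duration = 4,265.3812 / 429.1862 = 9.93830 half-year periods = 4.96915 years.
Modified duration = D_Mac / (1 + y) = 4.96915 / 1.01675 = 4.88729 years.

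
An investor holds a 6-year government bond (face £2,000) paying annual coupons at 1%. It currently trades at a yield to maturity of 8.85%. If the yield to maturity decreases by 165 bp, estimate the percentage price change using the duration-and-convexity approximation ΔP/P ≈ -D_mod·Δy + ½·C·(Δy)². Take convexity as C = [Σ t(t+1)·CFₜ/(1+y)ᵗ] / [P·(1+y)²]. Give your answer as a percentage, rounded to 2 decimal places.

With y = 0.0885:
  t   CF        PV=CF/(1+0.0885)^t    t·PV        t(t+1)·PV
  1        20.00        18.3739        18.3739          36.7478
  2        20.00        16.8800        33.7601         101.2802
  3        20.00        15.5076        46.5228         186.0912
  4        20.00        14.2468        56.9871         284.9353
  5        20.00        13.0884        65.4422         392.6531
  6     2,020.00     1,214.4532     7,286.7190      51,007.0327
  Σ                  1,292.5499     7,507.8050      52,008.7404
P = 1,292.5499; D_Mac = 5.80852 yrs; D_mod = 5.33626 yrs; C = 33.96035.
Duration effect: -5.33626 × (-0.0165) = +0.088048
Convexity effect: 0.5 × 33.96035 × (-0.0165)² = +0.0046229
ΔP/P ≈ +0.088048 + 0.0046229 = +0.092671 = +9.2671%.

+9.27%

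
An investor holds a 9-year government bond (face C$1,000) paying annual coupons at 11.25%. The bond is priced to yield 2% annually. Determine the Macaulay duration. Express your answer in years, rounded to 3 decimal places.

6.838 years

Periodic yield y = 0.02. Discount each cash flow and weight by its year:
  t   CF        PV=CF/(1+0.02)^t    t·PV
  1       112.50       110.2941       110.2941
  2       112.50       108.1315       216.2630
  3       112.50       106.0113       318.0338
  4       112.50       103.9326       415.7304
  5       112.50       101.8947       509.4736
  6       112.50        99.8968       599.3807
  7       112.50        97.9380       685.5661
  8       112.50        96.0177       768.1413
  9     1,112.50       930.8902     8,378.0121
  Σ                  1,755.0069    12,000.8952
Price P = Σ PV = 1,755.0069.
Macaulay duration = Σ(t·PV) / P = 12,000.8952 / 1,755.0069 = 6.83809 years.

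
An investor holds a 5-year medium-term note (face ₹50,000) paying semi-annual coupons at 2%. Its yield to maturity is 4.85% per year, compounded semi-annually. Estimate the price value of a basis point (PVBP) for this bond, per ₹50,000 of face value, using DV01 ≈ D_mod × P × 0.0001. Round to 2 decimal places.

Periodic yield y = 0.02425.
  t   CF        PV=CF/(1+0.02425)^t    t·PV
  1       500.00       488.1621       488.1621
  2       500.00       476.6044       953.2088
  3       500.00       465.3204     1,395.9612
  4       500.00       454.3035     1,817.2141
  5       500.00       443.5475     2,217.7375
  6       500.00       433.0461     2,598.2768
  7       500.00       422.7934     2,959.5538
  8       500.00       412.7834     3,302.2672
  9       500.00       403.0104     3,627.0936
  10   50,500.00    39,740.3467   397,403.4672
  Σ                 43,739.9180   416,762.9423
P = 43,739.9180; D_Mac = 9.52821 half-year periods = 4.76410 yrs; D_mod = 4.65131 yrs.
DV01 ≈ 4.65131 × 43,739.9180 × 0.0001 = 20.344786.

₹20.34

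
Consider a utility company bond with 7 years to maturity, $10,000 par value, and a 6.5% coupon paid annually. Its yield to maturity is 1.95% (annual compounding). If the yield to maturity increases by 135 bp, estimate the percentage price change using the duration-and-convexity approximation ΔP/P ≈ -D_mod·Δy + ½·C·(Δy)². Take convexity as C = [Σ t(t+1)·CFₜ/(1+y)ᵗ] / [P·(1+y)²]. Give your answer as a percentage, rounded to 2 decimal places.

With y = 0.0195:
  t   CF        PV=CF/(1+0.0195)^t    t·PV        t(t+1)·PV
  1       650.00       637.5674       637.5674       1,275.1349
  2       650.00       625.3727     1,250.7453       3,752.2360
  3       650.00       613.4112     1,840.2335       7,360.9338
  4       650.00       601.6784     2,406.7137      12,033.5684
  5       650.00       590.1701     2,950.8505      17,705.1031
  6       650.00       578.8819     3,473.2914      24,313.0401
  7    10,650.00     9,303.3422    65,123.3956     520,987.1648
  Σ                 12,950.4239    77,682.7975     587,427.1811
P = 12,950.4239; D_Mac = 5.99848 yrs; D_mod = 5.88374 yrs; C = 43.64109.
Duration effect: -5.88374 × (+0.0135) = -0.079431
Convexity effect: 0.5 × 43.64109 × (0.0135)² = +0.0039768
ΔP/P ≈ -0.079431 + 0.0039768 = -0.075454 = -7.5454%.

-7.55%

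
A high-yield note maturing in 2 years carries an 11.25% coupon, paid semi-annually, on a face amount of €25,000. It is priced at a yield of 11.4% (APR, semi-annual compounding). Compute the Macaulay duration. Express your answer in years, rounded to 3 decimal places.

1.846 years

Periodic yield y = 0.057. Discount each cash flow and weight by its period:
  t   CF        PV=CF/(1+0.057)^t    t·PV
  1     1,406.25     1,330.4163     1,330.4163
  2     1,406.25     1,258.6720     2,517.3439
  3     1,406.25     1,190.7966     3,572.3897
  4    26,406.25    21,154.6956    84,618.7826
  Σ                 24,934.5805    92,038.9325
Price P = Σ PV = 24,934.5805.
Macaulay duration = Σ(t·PV) / P = 92,038.9325 / 24,934.5805 = 3.69122 half-year periods.
In years: 3.69122 / 2 = 1.84561 years.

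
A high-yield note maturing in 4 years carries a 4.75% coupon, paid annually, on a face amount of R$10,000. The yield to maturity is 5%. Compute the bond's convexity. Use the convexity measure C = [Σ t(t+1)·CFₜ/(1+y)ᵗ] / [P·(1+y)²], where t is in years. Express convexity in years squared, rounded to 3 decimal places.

16.543

With y = 0.05:
  t   CF        PV=CF/(1+0.05)^t    t·PV        t(t+1)·PV
  1       475.00       452.3810       452.3810         904.7619
  2       475.00       430.8390       861.6780       2,585.0340
  3       475.00       410.3229     1,230.9686       4,923.8743
  4    10,475.00     8,617.8084    34,471.2337     172,356.1685
  Σ                  9,911.3512    37,016.2612     180,769.8387
P = 9,911.3512.
Convexity = Σ t(t+1)·PV / [P·(1+y)²] = 180,769.8387 / (9,911.3512 × 1.102500) = 16.54301.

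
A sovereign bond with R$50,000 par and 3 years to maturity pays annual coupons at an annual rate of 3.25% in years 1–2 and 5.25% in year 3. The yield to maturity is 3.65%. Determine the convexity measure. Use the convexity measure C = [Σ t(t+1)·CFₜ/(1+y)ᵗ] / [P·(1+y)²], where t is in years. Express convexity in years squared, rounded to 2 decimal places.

With y = 0.0365:
  t   CF        PV=CF/(1+0.0365)^t    t·PV        t(t+1)·PV
  1     1,625.00     1,567.7762     1,567.7762       3,135.5523
  2     1,625.00     1,512.5675     3,025.1349       9,075.4047
  3    52,625.00    47,258.9632   141,776.8896     567,107.5584
  Σ                 50,339.3068   146,369.8007     579,318.5155
P = 50,339.3068.
Convexity = Σ t(t+1)·PV / [P·(1+y)²] = 579,318.5155 / (50,339.3068 × 1.074332) = 10.71202.

10.71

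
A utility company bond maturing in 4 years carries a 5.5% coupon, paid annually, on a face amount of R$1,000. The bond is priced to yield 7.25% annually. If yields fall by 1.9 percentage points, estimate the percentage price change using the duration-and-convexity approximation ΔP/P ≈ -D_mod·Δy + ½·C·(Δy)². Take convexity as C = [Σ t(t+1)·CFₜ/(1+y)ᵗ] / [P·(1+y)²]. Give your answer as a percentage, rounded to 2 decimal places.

With y = 0.0725:
  t   CF        PV=CF/(1+0.0725)^t    t·PV        t(t+1)·PV
  1        55.00        51.2821        51.2821         102.5641
  2        55.00        47.8154        95.6309         286.8926
  3        55.00        44.5832       133.7495         534.9978
  4     1,055.00       797.3762     3,189.5047      15,947.5235
  Σ                    941.0568     3,470.1671      16,871.9781
P = 941.0568; D_Mac = 3.68752 yrs; D_mod = 3.43825 yrs; C = 15.58675.
Duration effect: -3.43825 × (-0.019) = +0.065327
Convexity effect: 0.5 × 15.58675 × (-0.019)² = +0.0028134
ΔP/P ≈ +0.065327 + 0.0028134 = +0.068140 = +6.8140%.

+6.81%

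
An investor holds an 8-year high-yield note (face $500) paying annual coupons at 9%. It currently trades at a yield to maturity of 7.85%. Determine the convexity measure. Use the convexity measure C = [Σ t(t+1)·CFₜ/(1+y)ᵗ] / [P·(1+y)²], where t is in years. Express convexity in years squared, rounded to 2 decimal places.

42.66

With y = 0.0785:
  t   CF        PV=CF/(1+0.0785)^t    t·PV        t(t+1)·PV
  1        45.00        41.7246        41.7246          83.4492
  2        45.00        38.6876        77.3753         232.1258
  3        45.00        35.8717       107.6151         430.4605
  4        45.00        33.2607       133.0430         665.2148
  5        45.00        30.8398       154.1991         925.1945
  6        45.00        28.5951       171.5706       1,200.9942
  7        45.00        26.5138       185.5964       1,484.7711
  8       545.00       297.7387     2,381.9097      21,437.1873
  Σ                    533.2321     3,253.0337      26,459.3974
P = 533.2321.
Convexity = Σ t(t+1)·PV / [P·(1+y)²] = 26,459.3974 / (533.2321 × 1.163162) = 42.66025.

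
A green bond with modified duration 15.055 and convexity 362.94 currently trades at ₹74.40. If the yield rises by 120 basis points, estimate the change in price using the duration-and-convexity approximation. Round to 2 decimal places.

-₹11.50

Duration effect: -D_mod·Δy = -15.055 × (+0.012) = -0.180660
Convexity effect: ½·C·(Δy)² = 0.5 × 362.94 × (0.012)² = +0.02613168
ΔP/P ≈ -0.180660 + 0.02613168 = -0.15452832
ΔP ≈ 74.40 × (-0.15452832) = -11.496907008.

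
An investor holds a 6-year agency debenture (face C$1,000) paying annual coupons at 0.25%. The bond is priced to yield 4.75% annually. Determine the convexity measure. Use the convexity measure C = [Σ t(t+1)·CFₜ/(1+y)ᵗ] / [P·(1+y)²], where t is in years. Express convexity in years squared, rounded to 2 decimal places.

With y = 0.0475:
  t   CF        PV=CF/(1+0.0475)^t    t·PV        t(t+1)·PV
  1         2.50         2.3866         2.3866           4.7733
  2         2.50         2.2784         4.5568          13.6705
  3         2.50         2.1751         6.5253          26.1011
  4         2.50         2.0765         8.3058          41.5292
  5         2.50         1.9823         9.9115          59.4691
  6     1,002.50       758.8574     4,553.1446      31,872.0121
  Σ                    769.7563     4,584.8307      32,017.5553
P = 769.7563.
Convexity = Σ t(t+1)·PV / [P·(1+y)²] = 32,017.5553 / (769.7563 × 1.097256) = 37.90765.

37.91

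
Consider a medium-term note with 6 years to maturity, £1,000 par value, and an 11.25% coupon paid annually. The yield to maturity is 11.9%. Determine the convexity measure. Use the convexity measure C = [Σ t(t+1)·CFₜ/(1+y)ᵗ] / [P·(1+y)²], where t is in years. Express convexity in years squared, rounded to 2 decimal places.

23.68

With y = 0.119:
  t   CF        PV=CF/(1+0.119)^t    t·PV        t(t+1)·PV
  1       112.50       100.5362       100.5362         201.0724
  2       112.50        89.8447       179.6894         539.0681
  3       112.50        80.2901       240.8704         963.4818
  4       112.50        71.7517       287.0068       1,435.0339
  5       112.50        64.1213       320.6063       1,923.6380
  6     1,112.50       566.6560     3,399.9361      23,799.5525
  Σ                    973.2000     4,528.6452      28,861.8466
P = 973.2000.
Convexity = Σ t(t+1)·PV / [P·(1+y)²] = 28,861.8466 / (973.2000 × 1.252161) = 23.68437.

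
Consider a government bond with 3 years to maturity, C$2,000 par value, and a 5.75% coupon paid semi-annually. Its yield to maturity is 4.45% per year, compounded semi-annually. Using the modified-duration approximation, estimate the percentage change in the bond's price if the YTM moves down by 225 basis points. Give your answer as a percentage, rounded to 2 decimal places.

+6.17%

Periodic yield y = 0.02225. Modified duration first:
  t   CF        PV=CF/(1+0.02225)^t    t·PV
  1        57.50        56.2485        56.2485
  2        57.50        55.0242       110.0484
  3        57.50        53.8265       161.4796
  4        57.50        52.6550       210.6199
  5        57.50        51.5089       257.5445
  6     2,057.50     1,803.0058    10,818.0349
  Σ                  2,072.2689    11,613.9757
P = 2,072.2689; D_Mac = 5.60447 half-year periods = 2.80224 yrs; D_mod = 2.80224/(1+0.02225) = 2.74124 yrs.
ΔP/P ≈ -D_mod · Δy = -2.74124 × (-0.0225) = +0.061678 = +6.1678%.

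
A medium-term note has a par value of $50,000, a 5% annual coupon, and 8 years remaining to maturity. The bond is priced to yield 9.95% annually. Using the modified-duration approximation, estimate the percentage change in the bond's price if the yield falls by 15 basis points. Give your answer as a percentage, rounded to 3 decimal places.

+0.893%

Periodic yield y = 0.0995. Modified duration first:
  t   CF        PV=CF/(1+0.0995)^t    t·PV
  1     2,500.00     2,273.7608     2,273.7608
  2     2,500.00     2,067.9953     4,135.9905
  3     2,500.00     1,880.8506     5,642.5519
  4     2,500.00     1,710.6418     6,842.5671
  5     2,500.00     1,555.8361     7,779.1804
  6     2,500.00     1,415.0396     8,490.2378
  7     2,500.00     1,286.9847     9,008.8927
  8    52,500.00    24,580.8804   196,647.0433
  Σ                 36,771.9893   240,820.2245
P = 36,771.9893; D_Mac = 6.54901 yrs; D_mod = 6.54901/(1+0.0995) = 5.95636 yrs.
ΔP/P ≈ -D_mod · Δy = -5.95636 × (-0.0015) = +0.008935 = +0.8935%.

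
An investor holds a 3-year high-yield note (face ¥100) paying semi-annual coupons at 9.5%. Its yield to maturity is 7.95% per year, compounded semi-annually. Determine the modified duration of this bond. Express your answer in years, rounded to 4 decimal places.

2.5843 years

Periodic yield y = 0.03975. First find Macaulay duration:
  t   CF        PV=CF/(1+0.03975)^t    t·PV
  1         4.75         4.5684         4.5684
  2         4.75         4.3938         8.7875
  3         4.75         4.2258        12.6773
  4         4.75         4.0642        16.2569
  5         4.75         3.9088        19.5442
  6       104.75        82.9049       497.4297
  Σ                    104.0660       559.2641
P = 104.0660; Macaulay duration = 559.2641 / 104.0660 = 5.37413 half-year periods = 2.68707 years.
Modified duration = D_Mac / (1 + y) = 2.68707 / 1.03975 = 2.58434 years.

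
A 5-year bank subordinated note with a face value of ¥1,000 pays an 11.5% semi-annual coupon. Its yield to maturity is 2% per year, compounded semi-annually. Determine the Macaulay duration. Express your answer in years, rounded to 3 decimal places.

4.139 years

Periodic yield y = 0.01. Discount each cash flow and weight by its period:
  t   CF        PV=CF/(1+0.01)^t    t·PV
  1        57.50        56.9307        56.9307
  2        57.50        56.3670       112.7340
  3        57.50        55.8089       167.4268
  4        57.50        55.2564       221.0255
  5        57.50        54.7093       273.5464
  6        57.50        54.1676       325.0056
  7        57.50        53.6313       375.4190
  8        57.50        53.1003       424.8023
  9        57.50        52.5745       473.1709
  10    1,057.50       957.3410     9,573.4095
  Σ                  1,449.8870    12,003.4707
Price P = Σ PV = 1,449.8870.
Macaulay duration = Σ(t·PV) / P = 12,003.4707 / 1,449.8870 = 8.27890 half-year periods.
In years: 8.27890 / 2 = 4.13945 years.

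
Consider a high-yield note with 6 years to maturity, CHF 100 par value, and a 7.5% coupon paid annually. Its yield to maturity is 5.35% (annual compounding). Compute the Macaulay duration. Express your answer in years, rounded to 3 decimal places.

Periodic yield y = 0.0535. Discount each cash flow and weight by its year:
  t   CF        PV=CF/(1+0.0535)^t    t·PV
  1         7.50         7.1191         7.1191
  2         7.50         6.7576        13.5152
  3         7.50         6.4144        19.2433
  4         7.50         6.0887        24.3547
  5         7.50         5.7795        28.8974
  6       107.50        78.6323       471.7941
  Σ                    110.7916       564.9238
Price P = Σ PV = 110.7916.
Macaulay duration = Σ(t·PV) / P = 564.9238 / 110.7916 = 5.09897 years.

5.099 years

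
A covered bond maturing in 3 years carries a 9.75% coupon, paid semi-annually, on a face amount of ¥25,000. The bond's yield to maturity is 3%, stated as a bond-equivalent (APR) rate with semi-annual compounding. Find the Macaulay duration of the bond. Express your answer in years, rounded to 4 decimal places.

2.7038 years

Periodic yield y = 0.015. Discount each cash flow and weight by its period:
  t   CF        PV=CF/(1+0.015)^t    t·PV
  1     1,218.75     1,200.7389     1,200.7389
  2     1,218.75     1,182.9940     2,365.9880
  3     1,218.75     1,165.5113     3,496.5340
  4     1,218.75     1,148.2870     4,593.1481
  5     1,218.75     1,131.3173     5,656.5864
  6    26,218.75    23,978.1531   143,868.9187
  Σ                 29,807.0017   161,181.9141
Price P = Σ PV = 29,807.0017.
Macaulay duration = Σ(t·PV) / P = 161,181.9141 / 29,807.0017 = 5.40752 half-year periods.
In years: 5.40752 / 2 = 2.70376 years.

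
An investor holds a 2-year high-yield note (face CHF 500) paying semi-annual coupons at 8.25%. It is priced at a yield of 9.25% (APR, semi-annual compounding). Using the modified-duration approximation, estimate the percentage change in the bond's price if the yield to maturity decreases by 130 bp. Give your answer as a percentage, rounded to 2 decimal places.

Periodic yield y = 0.04625. Modified duration first:
  t   CF        PV=CF/(1+0.04625)^t    t·PV
  1       20.625        19.7133        19.7133
  2       20.625        18.8418        37.6837
  3       20.625        18.0089        54.0267
  4      520.625       434.4934     1,737.9734
  Σ                    491.0574     1,849.3971
P = 491.0574; D_Mac = 3.76615 half-year periods = 1.88308 yrs; D_mod = 1.88308/(1+0.04625) = 1.79983 yrs.
ΔP/P ≈ -D_mod · Δy = -1.79983 × (-0.013) = +0.023398 = +2.3398%.

+2.34%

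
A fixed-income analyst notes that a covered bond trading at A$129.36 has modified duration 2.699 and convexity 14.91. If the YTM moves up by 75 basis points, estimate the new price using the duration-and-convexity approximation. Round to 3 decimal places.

A$126.796

Duration effect: -D_mod·Δy = -2.699 × (+0.0075) = -0.0202425
Convexity effect: ½·C·(Δy)² = 0.5 × 14.91 × (0.0075)² = +0.00041934375
ΔP/P ≈ -0.0202425 + 0.00041934375 = -0.01982315625
New price ≈ 129.36 × (1 - 0.01982315625) = 126.7956765075.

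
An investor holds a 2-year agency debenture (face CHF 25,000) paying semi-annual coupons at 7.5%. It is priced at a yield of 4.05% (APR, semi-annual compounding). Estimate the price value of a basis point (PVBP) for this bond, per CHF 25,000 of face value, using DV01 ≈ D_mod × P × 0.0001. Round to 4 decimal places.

CHF 4.9558

Periodic yield y = 0.02025.
  t   CF        PV=CF/(1+0.02025)^t    t·PV
  1       937.50       918.8924       918.8924
  2       937.50       900.6542     1,801.3084
  3       937.50       882.7779     2,648.3338
  4    25,937.50    23,938.7627    95,755.0509
  Σ                 26,641.0873   101,123.5855
P = 26,641.0873; D_Mac = 3.79578 half-year periods = 1.89789 yrs; D_mod = 1.86022 yrs.
DV01 ≈ 1.86022 × 26,641.0873 × 0.0001 = 4.955824.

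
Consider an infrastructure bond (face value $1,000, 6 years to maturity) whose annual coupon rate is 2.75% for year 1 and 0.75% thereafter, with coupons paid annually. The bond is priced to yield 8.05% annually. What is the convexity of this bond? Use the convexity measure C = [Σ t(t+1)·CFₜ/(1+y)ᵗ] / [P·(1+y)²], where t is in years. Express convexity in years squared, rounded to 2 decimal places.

With y = 0.0805:
  t   CF        PV=CF/(1+0.0805)^t    t·PV        t(t+1)·PV
  1        27.50        25.4512        25.4512          50.9024
  2         7.50         6.4241        12.8482          38.5445
  3         7.50         5.9455        17.8364          71.3458
  4         7.50         5.5025        22.0101         110.0505
  5         7.50         5.0926        25.4629         152.7772
  6     1,007.50       633.1352     3,798.8109      26,591.6764
  Σ                    681.5510     3,902.4197      27,015.2969
P = 681.5510.
Convexity = Σ t(t+1)·PV / [P·(1+y)²] = 27,015.2969 / (681.5510 × 1.167480) = 33.95172.

33.95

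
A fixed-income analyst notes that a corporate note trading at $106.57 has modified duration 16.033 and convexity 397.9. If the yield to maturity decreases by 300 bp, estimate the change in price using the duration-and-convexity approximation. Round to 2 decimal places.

Duration effect: -D_mod·Δy = -16.033 × (-0.03) = +0.480990
Convexity effect: ½·C·(Δy)² = 0.5 × 397.9 × (-0.03)² = +0.1790550
ΔP/P ≈ +0.480990 + 0.1790550 = +0.660045
ΔP ≈ 106.57 × (+0.660045) = +70.34099565.

+$70.34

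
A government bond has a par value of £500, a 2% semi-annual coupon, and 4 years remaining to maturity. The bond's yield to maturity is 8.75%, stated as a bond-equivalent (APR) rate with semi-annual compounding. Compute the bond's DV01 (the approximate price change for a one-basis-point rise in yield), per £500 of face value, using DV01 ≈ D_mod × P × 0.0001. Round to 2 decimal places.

Periodic yield y = 0.04375.
  t   CF        PV=CF/(1+0.04375)^t    t·PV
  1         5.00         4.7904         4.7904
  2         5.00         4.5896         9.1792
  3         5.00         4.3972        13.1917
  4         5.00         4.2129        16.8517
  5         5.00         4.0363        20.1817
  6         5.00         3.8672        23.2029
  7         5.00         3.7051        25.9354
  8       505.00       358.5250     2,868.2002
  Σ                    388.1238     2,981.5333
P = 388.1238; D_Mac = 7.68191 half-year periods = 3.84096 yrs; D_mod = 3.67996 yrs.
DV01 ≈ 3.67996 × 388.1238 × 0.0001 = 0.142828.

£0.14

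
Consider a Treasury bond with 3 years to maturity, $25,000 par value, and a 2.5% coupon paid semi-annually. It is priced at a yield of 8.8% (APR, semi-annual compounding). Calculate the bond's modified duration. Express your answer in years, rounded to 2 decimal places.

2.78 years

Periodic yield y = 0.044. First find Macaulay duration:
  t   CF        PV=CF/(1+0.044)^t    t·PV
  1       312.50       299.3295       299.3295
  2       312.50       286.7141       573.4282
  3       312.50       274.6303       823.8910
  4       312.50       263.0559     1,052.2236
  5       312.50       251.9692     1,259.8462
  6    25,312.50    19,549.3377   117,296.0261
  Σ                 20,925.0368   121,304.7446
P = 20,925.0368; Macaulay duration = 121,304.7446 / 20,925.0368 = 5.79711 half-year periods = 2.89856 years.
Modified duration = D_Mac / (1 + y) = 2.89856 / 1.044 = 2.77639 years.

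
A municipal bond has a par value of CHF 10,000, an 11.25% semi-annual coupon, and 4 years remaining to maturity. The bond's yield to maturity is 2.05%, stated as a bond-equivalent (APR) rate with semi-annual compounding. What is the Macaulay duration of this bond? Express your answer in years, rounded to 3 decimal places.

Periodic yield y = 0.01025. Discount each cash flow and weight by its period:
  t   CF        PV=CF/(1+0.01025)^t    t·PV
  1       562.50       556.7929       556.7929
  2       562.50       551.1437     1,102.2873
  3       562.50       545.5517     1,636.6552
  4       562.50       540.0166     2,160.0663
  5       562.50       534.5376     2,672.6878
  6       562.50       529.1141     3,174.6849
  7       562.50       523.7458     3,666.2203
  8    10,562.50     9,734.9976    77,879.9808
  Σ                 13,515.8999    92,849.3755
Price P = Σ PV = 13,515.8999.
Macaulay duration = Σ(t·PV) / P = 92,849.3755 / 13,515.8999 = 6.86964 half-year periods.
In years: 6.86964 / 2 = 3.43482 years.

3.435 years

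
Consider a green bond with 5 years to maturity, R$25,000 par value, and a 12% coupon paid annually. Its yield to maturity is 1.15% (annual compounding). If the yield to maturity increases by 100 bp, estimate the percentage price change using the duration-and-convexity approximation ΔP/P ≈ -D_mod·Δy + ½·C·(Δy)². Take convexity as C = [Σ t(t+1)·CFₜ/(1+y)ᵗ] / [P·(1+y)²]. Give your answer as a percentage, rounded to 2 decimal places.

-4.07%

With y = 0.0115:
  t   CF        PV=CF/(1+0.0115)^t    t·PV        t(t+1)·PV
  1     3,000.00     2,965.8922     2,965.8922       5,931.7845
  2     3,000.00     2,932.1723     5,864.3445      17,593.0335
  3     3,000.00     2,898.8356     8,696.5069      34,786.0278
  4     3,000.00     2,865.8781    11,463.5122      57,317.5610
  5    28,000.00    26,444.0881   132,220.4406     793,322.6438
  Σ                 38,106.8663   161,210.6965     908,951.0506
P = 38,106.8663; D_Mac = 4.23049 yrs; D_mod = 4.18239 yrs; C = 23.31339.
Duration effect: -4.18239 × (+0.01) = -0.041824
Convexity effect: 0.5 × 23.31339 × (0.01)² = +0.0011657
ΔP/P ≈ -0.041824 + 0.0011657 = -0.040658 = -4.0658%.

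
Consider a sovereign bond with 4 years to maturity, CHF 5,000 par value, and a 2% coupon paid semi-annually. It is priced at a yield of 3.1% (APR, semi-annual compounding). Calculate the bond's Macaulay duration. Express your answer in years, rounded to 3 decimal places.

3.861 years

Periodic yield y = 0.0155. Discount each cash flow and weight by its period:
  t   CF        PV=CF/(1+0.0155)^t    t·PV
  1        50.00        49.2368        49.2368
  2        50.00        48.4853        96.9706
  3        50.00        47.7453       143.2358
  4        50.00        47.0165       188.0660
  5        50.00        46.2989       231.4943
  6        50.00        45.5922       273.5531
  7        50.00        44.8963       314.2741
  8     5,050.00     4,465.3135    35,722.5081
  Σ                  4,794.5848    37,019.3388
Price P = Σ PV = 4,794.5848.
Macaulay duration = Σ(t·PV) / P = 37,019.3388 / 4,794.5848 = 7.72107 half-year periods.
In years: 7.72107 / 2 = 3.86054 years.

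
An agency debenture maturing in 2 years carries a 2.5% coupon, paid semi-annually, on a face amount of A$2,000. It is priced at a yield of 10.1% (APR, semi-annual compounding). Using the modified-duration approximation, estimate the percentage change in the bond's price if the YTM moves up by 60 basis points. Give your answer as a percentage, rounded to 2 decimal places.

-1.12%

Periodic yield y = 0.0505. Modified duration first:
  t   CF        PV=CF/(1+0.0505)^t    t·PV
  1        25.00        23.7982        23.7982
  2        25.00        22.6542        45.3083
  3        25.00        21.5651        64.6954
  4     2,025.00     1,662.8030     6,651.2120
  Σ                  1,730.8205     6,785.0139
P = 1,730.8205; D_Mac = 3.92011 half-year periods = 1.96006 yrs; D_mod = 1.96006/(1+0.0505) = 1.86583 yrs.
ΔP/P ≈ -D_mod · Δy = -1.86583 × (+0.006) = -0.011195 = -1.1195%.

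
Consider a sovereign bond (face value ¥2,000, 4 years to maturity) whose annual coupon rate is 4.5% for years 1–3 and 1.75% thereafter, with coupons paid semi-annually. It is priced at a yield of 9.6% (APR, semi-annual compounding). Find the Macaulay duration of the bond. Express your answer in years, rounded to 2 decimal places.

Periodic yield y = 0.048. Discount each cash flow and weight by its period:
  t   CF        PV=CF/(1+0.048)^t    t·PV
  1        45.00        42.9389        42.9389
  2        45.00        40.9723        81.9445
  3        45.00        39.0957       117.2870
  4        45.00        37.3050       149.2201
  5        45.00        35.5964       177.9820
  6        45.00        33.9660       203.7962
  7        17.50        12.6040        88.2281
  8     2,017.50     1,386.5109    11,092.0870
  Σ                  1,628.9892    11,953.4840
Price P = Σ PV = 1,628.9892.
Macaulay duration = Σ(t·PV) / P = 11,953.4840 / 1,628.9892 = 7.33798 half-year periods.
In years: 7.33798 / 2 = 3.66899 years.

3.67 years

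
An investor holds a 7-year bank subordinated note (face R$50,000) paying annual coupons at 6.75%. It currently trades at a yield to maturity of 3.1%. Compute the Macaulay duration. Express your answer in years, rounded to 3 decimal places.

5.934 years

Periodic yield y = 0.031. Discount each cash flow and weight by its year:
  t   CF        PV=CF/(1+0.031)^t    t·PV
  1     3,375.00     3,273.5209     3,273.5209
  2     3,375.00     3,175.0930     6,350.1859
  3     3,375.00     3,079.6246     9,238.8738
  4     3,375.00     2,987.0268    11,948.1071
  5     3,375.00     2,897.2132    14,486.0659
  6     3,375.00     2,810.1001    16,860.6004
  7    53,375.00    43,104.9585   301,734.7093
  Σ                 61,327.5369   363,892.0633
Price P = Σ PV = 61,327.5369.
Macaulay duration = Σ(t·PV) / P = 363,892.0633 / 61,327.5369 = 5.93358 years.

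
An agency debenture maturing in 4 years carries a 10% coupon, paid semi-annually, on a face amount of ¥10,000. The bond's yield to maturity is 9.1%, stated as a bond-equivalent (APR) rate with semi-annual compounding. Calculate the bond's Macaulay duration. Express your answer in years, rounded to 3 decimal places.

3.403 years

Periodic yield y = 0.0455. Discount each cash flow and weight by its period:
  t   CF        PV=CF/(1+0.0455)^t    t·PV
  1       500.00       478.2401       478.2401
  2       500.00       457.4271       914.8543
  3       500.00       437.5200     1,312.5599
  4       500.00       418.4792     1,673.9167
  5       500.00       400.2670     2,001.3351
  6       500.00       382.8475     2,297.0848
  7       500.00       366.1860     2,563.3020
  8    10,500.00     7,355.2426    58,841.9408
  Σ                 10,296.2095    70,083.2339
Price P = Σ PV = 10,296.2095.
Macaulay duration = Σ(t·PV) / P = 70,083.2339 / 10,296.2095 = 6.80670 half-year periods.
In years: 6.80670 / 2 = 3.40335 years.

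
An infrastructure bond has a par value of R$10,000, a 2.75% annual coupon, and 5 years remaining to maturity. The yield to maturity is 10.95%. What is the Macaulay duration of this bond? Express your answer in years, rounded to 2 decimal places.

Periodic yield y = 0.1095. Discount each cash flow and weight by its year:
  t   CF        PV=CF/(1+0.1095)^t    t·PV
  1       275.00       247.8594       247.8594
  2       275.00       223.3974       446.7948
  3       275.00       201.3496       604.0488
  4       275.00       181.4778       725.9111
  5    10,275.00     6,111.4646    30,557.3228
  Σ                  6,965.5487    32,581.9369
Price P = Σ PV = 6,965.5487.
Macaulay duration = Σ(t·PV) / P = 32,581.9369 / 6,965.5487 = 4.67758 years.

4.68 years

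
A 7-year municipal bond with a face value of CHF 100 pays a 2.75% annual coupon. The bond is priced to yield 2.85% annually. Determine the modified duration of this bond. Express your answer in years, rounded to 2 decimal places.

6.28 years

Periodic yield y = 0.0285. First find Macaulay duration:
  t   CF        PV=CF/(1+0.0285)^t    t·PV
  1         2.75         2.6738         2.6738
  2         2.75         2.5997         5.1994
  3         2.75         2.5277         7.5830
  4         2.75         2.4576         9.8305
  5         2.75         2.3895        11.9476
  6         2.75         2.3233        13.9399
  7       102.75        84.4018       590.8127
  Σ                     99.3734       641.9868
P = 99.3734; Macaulay duration = 641.9868 / 99.3734 = 6.46035 years.
Modified duration = D_Mac / (1 + y) = 6.46035 / 1.0285 = 6.28133 years.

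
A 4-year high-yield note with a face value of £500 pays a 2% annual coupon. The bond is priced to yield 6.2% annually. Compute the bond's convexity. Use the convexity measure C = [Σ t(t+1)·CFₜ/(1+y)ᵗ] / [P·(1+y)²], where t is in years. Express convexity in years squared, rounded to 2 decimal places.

16.99

With y = 0.062:
  t   CF        PV=CF/(1+0.062)^t    t·PV        t(t+1)·PV
  1        10.00         9.4162         9.4162          18.8324
  2        10.00         8.8665        17.7329          53.1988
  3        10.00         8.3488        25.0465         100.1862
  4       510.00       400.9333     1,603.7331       8,018.6656
  Σ                    427.5648     1,655.9288       8,190.8830
P = 427.5648.
Convexity = Σ t(t+1)·PV / [P·(1+y)²] = 8,190.8830 / (427.5648 × 1.127844) = 16.98556.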